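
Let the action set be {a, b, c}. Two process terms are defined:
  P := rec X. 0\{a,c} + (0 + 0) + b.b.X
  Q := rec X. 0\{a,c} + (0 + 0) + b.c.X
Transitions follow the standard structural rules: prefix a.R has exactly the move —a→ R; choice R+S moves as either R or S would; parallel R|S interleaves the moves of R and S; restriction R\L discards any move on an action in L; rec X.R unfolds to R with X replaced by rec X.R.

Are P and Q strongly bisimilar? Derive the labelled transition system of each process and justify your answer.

not bisimilar

P's transition system — 2 states:
  p0 = rec X. 0\{a,c} + (0 + 0) + b.b.X has moves ··b··> p1
  p1 = b.(rec X. 0\{a,c} + (0 + 0) + b.b.X) has moves ··b··> p0
Q's transition system — 2 states:
  q0 = rec X. 0\{a,c} + (0 + 0) + b.c.X has moves ··b··> q1
  q1 = c.(rec X. 0\{a,c} + (0 + 0) + b.c.X) has moves ··c··> q0
Coarsest stable partition (strong bisimilarity classes):
  B0 = {p0, p1}
  B1 = {q0}
  B2 = {q1}
p0 ∈ B0, q0 ∈ B1 → different blocks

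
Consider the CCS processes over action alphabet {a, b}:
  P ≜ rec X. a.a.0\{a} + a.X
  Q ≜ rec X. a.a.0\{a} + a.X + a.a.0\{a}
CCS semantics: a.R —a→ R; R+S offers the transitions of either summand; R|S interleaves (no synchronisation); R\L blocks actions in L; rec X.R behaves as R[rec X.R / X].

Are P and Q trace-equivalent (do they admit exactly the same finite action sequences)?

P's transition system — 3 states:
  p0 = rec X. a.a.0\{a} + a.X has moves --a--▸ p0, --a--▸ p1
  p1 = a.0\{a} has moves --a--▸ p2
  p2 = 0\{a} has moves (no moves)
Q's transition system — 3 states:
  q0 = rec X. a.a.0\{a} + a.X + a.a.0\{a} has moves --a--▸ q0, --a--▸ q1
  q1 = a.0\{a} has moves --a--▸ q2
  q2 = 0\{a} has moves (no moves)
Partition-refinement fixed point:
  B0 = {p0, q0}
  B1 = {p1, q1}
  B2 = {p2, q2}
p0 ∈ B0, q0 ∈ B0 → same block
Bisimilar ⇒ trace-equivalent.

trace-equivalent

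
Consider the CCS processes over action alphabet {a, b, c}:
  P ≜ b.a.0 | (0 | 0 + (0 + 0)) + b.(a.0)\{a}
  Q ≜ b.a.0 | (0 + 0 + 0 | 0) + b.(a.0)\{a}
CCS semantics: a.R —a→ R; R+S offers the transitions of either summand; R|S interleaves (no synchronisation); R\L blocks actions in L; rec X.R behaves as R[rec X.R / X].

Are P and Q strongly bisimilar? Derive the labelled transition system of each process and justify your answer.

P ~ Q

P's transition system — 4 states:
  s0 = b.a.0 | (0 | 0 + (0 + 0)) + b.(a.0)\{a} :: =b=> s1, =b=> s2
  s1 = (a.0)\{a} :: deadlocked
  s2 = a.0 | (0 | 0 + (0 + 0)) :: =a=> s3
  s3 = 0 | (0 | 0 + (0 + 0)) :: deadlocked
Q's transition system — 4 states:
  t0 = b.a.0 | (0 + 0 + 0 | 0) + b.(a.0)\{a} :: =b=> t1, =b=> t2
  t1 = (a.0)\{a} :: deadlocked
  t2 = a.0 | (0 + 0 + 0 | 0) :: =a=> t3
  t3 = 0 | (0 + 0 + 0 | 0) :: deadlocked
Partition-refinement fixed point:
  B0 = {s0, t0}
  B1 = {s2, t2}
  B2 = {s1, s3, t1, t3}
s0 ∈ B0, t0 ∈ B0 → same block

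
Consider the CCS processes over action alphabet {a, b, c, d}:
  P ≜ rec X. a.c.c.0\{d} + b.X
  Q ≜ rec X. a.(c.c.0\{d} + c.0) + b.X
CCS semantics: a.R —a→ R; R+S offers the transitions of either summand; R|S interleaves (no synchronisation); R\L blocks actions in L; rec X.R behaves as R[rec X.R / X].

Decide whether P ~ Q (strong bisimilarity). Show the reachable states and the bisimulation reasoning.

P ≁ Q

LTS(P): 4 reachable states
  p0 = rec X. a.c.c.0\{d} + b.X :: -a-> p1, -b-> p0
  p1 = c.c.0\{d} :: -c-> p2
  p2 = c.0\{d} :: -c-> p3
  p3 = 0\{d} :: (no moves)
LTS(Q): 5 reachable states
  q0 = rec X. a.(c.c.0\{d} + c.0) + b.X :: -a-> q1, -b-> q0
  q1 = c.c.0\{d} + c.0 :: -c-> q2, -c-> q3
  q2 = 0 :: (no moves)
  q3 = c.0\{d} :: -c-> q4
  q4 = 0\{d} :: (no moves)
Coarsest stable partition (strong bisimilarity classes):
  B0 = {p0}
  B1 = {p1}
  B2 = {p2, q3}
  B3 = {p3, q2, q4}
  B4 = {q0}
  B5 = {q1}
p0 ∈ B0, q0 ∈ B4 → different blocks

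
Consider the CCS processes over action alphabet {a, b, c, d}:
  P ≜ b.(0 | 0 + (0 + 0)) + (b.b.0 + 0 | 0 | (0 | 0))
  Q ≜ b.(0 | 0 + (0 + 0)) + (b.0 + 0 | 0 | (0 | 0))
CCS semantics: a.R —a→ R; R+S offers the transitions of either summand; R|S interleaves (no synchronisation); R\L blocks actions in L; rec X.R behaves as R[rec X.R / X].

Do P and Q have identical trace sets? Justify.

traces(P) ≠ traces(Q) — witness ⟨bb⟩

P's transition system — 4 states:
  m0 = b.(0 | 0 + (0 + 0)) + (b.b.0 + 0 | 0 | (0 | 0)) ⊢ =b=> m1, =b=> m2
  m1 = 0 | 0 + (0 + 0) ⊢ stopped
  m2 = b.0 ⊢ =b=> m3
  m3 = 0 ⊢ stopped
Q's transition system — 3 states:
  n0 = b.(0 | 0 + (0 + 0)) + (b.0 + 0 | 0 | (0 | 0)) ⊢ =b=> n1, =b=> n2
  n1 = 0 ⊢ stopped
  n2 = 0 | 0 + (0 + 0) ⊢ stopped
Run σ = ⟨bb⟩ on P: start {m0}
  [1] b ⇒ {m1, m2}
  [2] b ⇒ {m3}
  P completes σ.
Run σ = ⟨bb⟩ on Q: start {n0}
  [1] b ⇒ {n1, n2}
  [2] b ⇒ ∅ (Q stuck)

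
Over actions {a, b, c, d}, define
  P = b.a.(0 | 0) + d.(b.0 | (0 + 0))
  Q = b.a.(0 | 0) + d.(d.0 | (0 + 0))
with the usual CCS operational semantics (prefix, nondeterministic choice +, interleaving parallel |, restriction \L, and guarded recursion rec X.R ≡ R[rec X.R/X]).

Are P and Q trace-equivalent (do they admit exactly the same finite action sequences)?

LTS(P): 5 reachable states
  s0 = b.a.(0 | 0) + d.(b.0 | (0 + 0)) has moves =b=> s1, =d=> s2
  s1 = a.(0 | 0) has moves =a=> s3
  s2 = b.0 | (0 + 0) has moves =b=> s4
  s3 = 0 | 0 has moves ∅
  s4 = 0 | (0 + 0) has moves ∅
LTS(Q): 5 reachable states
  t0 = b.a.(0 | 0) + d.(d.0 | (0 + 0)) has moves =b=> t1, =d=> t2
  t1 = a.(0 | 0) has moves =a=> t3
  t2 = d.0 | (0 + 0) has moves =d=> t4
  t3 = 0 | 0 has moves ∅
  t4 = 0 | (0 + 0) has moves ∅
Trace ⟨db⟩ through P, begin at {s0}:
  after d @ step 1: {s2}
  after b @ step 2: {s4}
  — P admits the full trace.
Trace ⟨db⟩ through Q, begin at {t0}:
  after d @ step 1: {t2}
  after b @ step 2: ∅  — Q cannot continue

trace-distinct — witness ⟨db⟩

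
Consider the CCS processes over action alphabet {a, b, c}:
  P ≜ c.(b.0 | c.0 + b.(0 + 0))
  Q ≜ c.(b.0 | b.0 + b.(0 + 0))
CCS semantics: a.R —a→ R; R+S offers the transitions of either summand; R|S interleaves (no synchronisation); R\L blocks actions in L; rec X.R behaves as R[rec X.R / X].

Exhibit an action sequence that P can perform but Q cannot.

cc

Reachable graph of P (6 states):
  m0 = c.(b.0 | c.0 + b.(0 + 0)) ⊢ --c--▸ m1
  m1 = b.0 | c.0 + b.(0 + 0) ⊢ --b--▸ m2, --b--▸ m3, --c--▸ m4
  m2 = 0 + 0 ⊢ deadlocked
  m3 = 0 | c.0 ⊢ --c--▸ m5
  m4 = b.0 | 0 ⊢ --b--▸ m5
  m5 = 0 | 0 ⊢ deadlocked
Reachable graph of Q (6 states):
  n0 = c.(b.0 | b.0 + b.(0 + 0)) ⊢ --c--▸ n1
  n1 = b.0 | b.0 + b.(0 + 0) ⊢ --b--▸ n2, --b--▸ n3, --b--▸ n4
  n2 = 0 + 0 ⊢ deadlocked
  n3 = 0 | b.0 ⊢ --b--▸ n5
  n4 = b.0 | 0 ⊢ --b--▸ n5
  n5 = 0 | 0 ⊢ deadlocked
Run σ = ⟨cc⟩ on P: start {m0}
  [1] c ⇒ {m1}
  [2] c ⇒ {m4}
  — P admits the full trace.
Run σ = ⟨cc⟩ on Q: start {n0}
  [1] c ⇒ {n1}
  [2] c ⇒ ∅  — Q cannot continue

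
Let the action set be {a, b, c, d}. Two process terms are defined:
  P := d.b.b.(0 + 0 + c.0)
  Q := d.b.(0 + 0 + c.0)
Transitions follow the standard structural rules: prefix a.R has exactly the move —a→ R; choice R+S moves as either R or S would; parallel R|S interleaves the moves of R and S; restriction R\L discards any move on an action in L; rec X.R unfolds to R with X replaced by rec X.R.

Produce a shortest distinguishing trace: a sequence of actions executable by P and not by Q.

dbb

Reachable graph of P (5 states):
  p0 = d.b.b.(0 + 0 + c.0) ⊢ —d→ p1
  p1 = b.b.(0 + 0 + c.0) ⊢ —b→ p2
  p2 = b.(0 + 0 + c.0) ⊢ —b→ p3
  p3 = 0 + 0 + c.0 ⊢ —c→ p4
  p4 = 0 ⊢ ·
Reachable graph of Q (4 states):
  q0 = d.b.(0 + 0 + c.0) ⊢ —d→ q1
  q1 = b.(0 + 0 + c.0) ⊢ —b→ q2
  q2 = 0 + 0 + c.0 ⊢ —c→ q3
  q3 = 0 ⊢ ·
Executing dbb from P (initial set {p0}):
  after d @ step 1: {p1}
  after b @ step 2: {p2}
  after b @ step 3: {p3}
  ✓ P
Executing dbb from Q (initial set {q0}):
  after d @ step 1: {q1}
  after b @ step 2: {q2}
  after b @ step 3: no successor for Q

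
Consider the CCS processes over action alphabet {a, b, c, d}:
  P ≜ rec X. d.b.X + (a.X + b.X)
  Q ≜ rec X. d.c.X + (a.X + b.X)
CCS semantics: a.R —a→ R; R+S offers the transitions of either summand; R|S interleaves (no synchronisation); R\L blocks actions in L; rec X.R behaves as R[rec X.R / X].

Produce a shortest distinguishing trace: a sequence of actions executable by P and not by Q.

db

P's transition system — 2 states:
  m0 = rec X. d.b.X + (a.X + b.X) | —a→ m0, —b→ m0, —d→ m1
  m1 = b.(rec X. d.b.X + (a.X + b.X)) | —b→ m0
Q's transition system — 2 states:
  n0 = rec X. d.c.X + (a.X + b.X) | —a→ n0, —b→ n0, —d→ n1
  n1 = c.(rec X. d.c.X + (a.X + b.X)) | —c→ n0
Trace ⟨db⟩ through P, begin at {m0}:
  [1] d ⇒ {m1}
  [2] b ⇒ {m0}
  — P admits the full trace.
Trace ⟨db⟩ through Q, begin at {n0}:
  [1] d ⇒ {n1}
  [2] b ⇒ no successor for Q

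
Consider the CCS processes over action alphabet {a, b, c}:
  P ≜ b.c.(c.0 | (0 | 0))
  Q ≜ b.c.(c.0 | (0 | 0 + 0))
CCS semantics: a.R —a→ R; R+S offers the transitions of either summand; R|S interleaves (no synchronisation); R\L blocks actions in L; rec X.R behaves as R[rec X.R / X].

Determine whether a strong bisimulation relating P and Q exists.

Reachable graph of P (4 states):
  u0 = b.c.(c.0 | (0 | 0)) → -b-> u1
  u1 = c.(c.0 | (0 | 0)) → -c-> u2
  u2 = c.0 | (0 | 0) → -c-> u3
  u3 = 0 | (0 | 0) → stopped
Reachable graph of Q (4 states):
  v0 = b.c.(c.0 | (0 | 0 + 0)) → -b-> v1
  v1 = c.(c.0 | (0 | 0 + 0)) → -c-> v2
  v2 = c.0 | (0 | 0 + 0) → -c-> v3
  v3 = 0 | (0 | 0 + 0) → stopped
Partition-refinement fixed point:
  B0 = {u0, v0}
  B1 = {u1, v1}
  B2 = {u2, v2}
  B3 = {u3, v3}
u0 ∈ B0, v0 ∈ B0 → same block

YES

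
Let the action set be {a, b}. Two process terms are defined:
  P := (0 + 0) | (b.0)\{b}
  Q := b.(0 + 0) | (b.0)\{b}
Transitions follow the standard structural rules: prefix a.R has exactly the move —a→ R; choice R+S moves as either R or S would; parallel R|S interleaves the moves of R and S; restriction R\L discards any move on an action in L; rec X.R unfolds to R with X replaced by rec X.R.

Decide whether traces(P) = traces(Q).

traces(P) ≠ traces(Q) — witness ⟨b⟩

P's transition system — 1 states:
  p0 = (0 + 0) | (b.0)\{b} | ∅
Q's transition system — 2 states:
  q0 = b.(0 + 0) | (b.0)\{b} | --b--▸ q1
  q1 = (0 + 0) | (b.0)\{b} | ∅
Executing b from Q (initial set {q0}):
  [1] b ⇒ {q1}
  Q completes σ.
Executing b from P (initial set {p0}):
  [1] b ⇒ ∅ (P stuck)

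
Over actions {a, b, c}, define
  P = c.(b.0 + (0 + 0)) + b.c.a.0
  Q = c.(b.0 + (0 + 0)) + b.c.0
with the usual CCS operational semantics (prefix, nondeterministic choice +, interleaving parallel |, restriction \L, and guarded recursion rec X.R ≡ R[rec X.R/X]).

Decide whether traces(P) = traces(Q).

P's transition system — 5 states:
  u0 = c.(b.0 + (0 + 0)) + b.c.a.0 → ··b··> u1, ··c··> u2
  u1 = c.a.0 → ··c··> u3
  u2 = b.0 + (0 + 0) → ··b··> u4
  u3 = a.0 → ··a··> u4
  u4 = 0 → stopped
Q's transition system — 4 states:
  v0 = c.(b.0 + (0 + 0)) + b.c.0 → ··b··> v1, ··c··> v2
  v1 = c.0 → ··c··> v3
  v2 = b.0 + (0 + 0) → ··b··> v3
  v3 = 0 → stopped
Run σ = ⟨bca⟩ on P: start {u0}
  [1] b ⇒ {u1}
  [2] c ⇒ {u3}
  [3] a ⇒ {u4}
  ✓ P
Run σ = ⟨bca⟩ on Q: start {v0}
  [1] b ⇒ {v1}
  [2] c ⇒ {v3}
  [3] a ⇒ ∅  — Q cannot continue

trace-distinct — witness ⟨bca⟩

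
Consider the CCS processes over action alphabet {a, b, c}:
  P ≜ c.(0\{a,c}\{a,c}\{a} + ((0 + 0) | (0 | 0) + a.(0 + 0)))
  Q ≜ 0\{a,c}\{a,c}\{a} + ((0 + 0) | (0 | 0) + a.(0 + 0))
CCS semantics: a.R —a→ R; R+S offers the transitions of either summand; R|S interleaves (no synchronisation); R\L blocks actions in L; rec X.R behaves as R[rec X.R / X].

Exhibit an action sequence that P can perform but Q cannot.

LTS(P): 3 reachable states
  u0 = c.(0\{a,c}\{a,c}\{a} + ((0 + 0) | (0 | 0) + a.(0 + 0))) ⊢ —c→ u1
  u1 = 0\{a,c}\{a,c}\{a} + ((0 + 0) | (0 | 0) + a.(0 + 0)) ⊢ —a→ u2
  u2 = 0 + 0 ⊢ (no moves)
LTS(Q): 2 reachable states
  v0 = 0\{a,c}\{a,c}\{a} + ((0 + 0) | (0 | 0) + a.(0 + 0)) ⊢ —a→ v1
  v1 = 0 + 0 ⊢ (no moves)
Trace ⟨c⟩ through P, begin at {u0}:
  step 1 (c): {u1}
  ✓ P
Trace ⟨c⟩ through Q, begin at {v0}:
  step 1 (c): ∅ (Q stuck)

c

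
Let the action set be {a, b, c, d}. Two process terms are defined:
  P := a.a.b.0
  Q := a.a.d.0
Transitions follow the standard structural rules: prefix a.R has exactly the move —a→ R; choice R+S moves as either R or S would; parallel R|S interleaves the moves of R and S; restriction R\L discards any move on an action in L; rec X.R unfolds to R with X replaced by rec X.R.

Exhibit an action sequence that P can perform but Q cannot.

aab

P's transition system — 4 states:
  s0 = a.a.b.0 has moves --a--▸ s1
  s1 = a.b.0 has moves --a--▸ s2
  s2 = b.0 has moves --b--▸ s3
  s3 = 0 has moves stopped
Q's transition system — 4 states:
  t0 = a.a.d.0 has moves --a--▸ t1
  t1 = a.d.0 has moves --a--▸ t2
  t2 = d.0 has moves --d--▸ t3
  t3 = 0 has moves stopped
Executing aab from P (initial set {s0}):
  [1] a ⇒ {s1}
  [2] a ⇒ {s2}
  [3] b ⇒ {s3}
  ✓ P
Executing aab from Q (initial set {t0}):
  [1] a ⇒ {t1}
  [2] a ⇒ {t2}
  [3] b ⇒ ∅ (Q stuck)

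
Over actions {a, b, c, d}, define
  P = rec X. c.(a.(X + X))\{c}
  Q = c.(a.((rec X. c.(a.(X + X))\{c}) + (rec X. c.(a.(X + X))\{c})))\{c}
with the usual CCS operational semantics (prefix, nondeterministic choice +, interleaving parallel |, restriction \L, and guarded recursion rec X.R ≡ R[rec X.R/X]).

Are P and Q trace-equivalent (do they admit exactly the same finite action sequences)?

LTS(P): 3 reachable states
  p0 = rec X. c.(a.(X + X))\{c} ⊢ =c=> p1
  p1 = (a.((rec X. c.(a.(X + X))\{c}) + (rec X. c.(a.(X + X))\{c})))\{c} ⊢ =a=> p2
  p2 = ((rec X. c.(a.(X + X))\{c}) + (rec X. c.(a.(X + X))\{c}))\{c} ⊢ stopped
LTS(Q): 3 reachable states
  q0 = c.(a.((rec X. c.(a.(X + X))\{c}) + (rec X. c.(a.(X + X))\{c})))\{c} ⊢ =c=> q1
  q1 = (a.((rec X. c.(a.(X + X))\{c}) + (rec X. c.(a.(X + X))\{c})))\{c} ⊢ =a=> q2
  q2 = ((rec X. c.(a.(X + X))\{c}) + (rec X. c.(a.(X + X))\{c}))\{c} ⊢ stopped
Partition-refinement fixed point:
  B0 = {p0, q0}
  B1 = {p1, q1}
  B2 = {p2, q2}
p0 ∈ B0, q0 ∈ B0 → same block
Bisimilar ⇒ trace-equivalent.

traces(P) = traces(Q)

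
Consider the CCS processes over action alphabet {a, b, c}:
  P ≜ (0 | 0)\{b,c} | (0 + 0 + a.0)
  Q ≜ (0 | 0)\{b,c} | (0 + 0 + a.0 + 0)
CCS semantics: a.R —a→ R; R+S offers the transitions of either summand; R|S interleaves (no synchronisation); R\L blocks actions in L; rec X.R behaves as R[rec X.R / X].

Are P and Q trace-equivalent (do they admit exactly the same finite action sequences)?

traces(P) = traces(Q)

P's transition system — 2 states:
  u0 = (0 | 0)\{b,c} | (0 + 0 + a.0) → -a-> u1
  u1 = (0 | 0)\{b,c} | 0 → deadlocked
Q's transition system — 2 states:
  v0 = (0 | 0)\{b,c} | (0 + 0 + a.0 + 0) → -a-> v1
  v1 = (0 | 0)\{b,c} | 0 → deadlocked
Coarsest stable partition (strong bisimilarity classes):
  B0 = {u0, v0}
  B1 = {u1, v1}
u0 ∈ B0, v0 ∈ B0 → same block
Bisimilar ⇒ trace-equivalent.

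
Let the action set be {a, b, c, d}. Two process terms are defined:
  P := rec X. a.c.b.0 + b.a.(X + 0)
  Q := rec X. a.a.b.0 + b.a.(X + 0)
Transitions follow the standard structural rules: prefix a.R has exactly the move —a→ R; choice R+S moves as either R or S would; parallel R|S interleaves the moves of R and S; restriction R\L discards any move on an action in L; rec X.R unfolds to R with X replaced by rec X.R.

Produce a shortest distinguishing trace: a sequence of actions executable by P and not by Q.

LTS(P): 6 reachable states
  m0 = rec X. a.c.b.0 + b.a.(X + 0) ⊢ --a--▸ m1, --b--▸ m2
  m1 = c.b.0 ⊢ --c--▸ m3
  m2 = a.((rec X. a.c.b.0 + b.a.(X + 0)) + 0) ⊢ --a--▸ m4
  m3 = b.0 ⊢ --b--▸ m5
  m4 = (rec X. a.c.b.0 + b.a.(X + 0)) + 0 ⊢ --a--▸ m1, --b--▸ m2
  m5 = 0 ⊢ deadlocked
LTS(Q): 6 reachable states
  n0 = rec X. a.a.b.0 + b.a.(X + 0) ⊢ --a--▸ n1, --b--▸ n2
  n1 = a.b.0 ⊢ --a--▸ n3
  n2 = a.((rec X. a.a.b.0 + b.a.(X + 0)) + 0) ⊢ --a--▸ n4
  n3 = b.0 ⊢ --b--▸ n5
  n4 = (rec X. a.a.b.0 + b.a.(X + 0)) + 0 ⊢ --a--▸ n1, --b--▸ n2
  n5 = 0 ⊢ deadlocked
Run σ = ⟨ac⟩ on P: start {m0}
  after a @ step 1: {m1}
  after c @ step 2: {m3}
  — P admits the full trace.
Run σ = ⟨ac⟩ on Q: start {n0}
  after a @ step 1: {n1}
  after c @ step 2: ∅  — Q cannot continue

ac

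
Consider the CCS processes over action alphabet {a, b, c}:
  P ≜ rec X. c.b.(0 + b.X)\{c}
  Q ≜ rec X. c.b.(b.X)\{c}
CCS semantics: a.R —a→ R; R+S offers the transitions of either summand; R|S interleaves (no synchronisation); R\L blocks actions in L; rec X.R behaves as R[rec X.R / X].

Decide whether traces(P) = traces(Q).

LTS(P): 4 reachable states
  p0 = rec X. c.b.(0 + b.X)\{c} ⊢ =c=> p1
  p1 = b.(0 + b.(rec X. c.b.(0 + b.X)\{c}))\{c} ⊢ =b=> p2
  p2 = (0 + b.(rec X. c.b.(0 + b.X)\{c}))\{c} ⊢ =b=> p3
  p3 = (rec X. c.b.(0 + b.X)\{c})\{c} ⊢ stopped
LTS(Q): 4 reachable states
  q0 = rec X. c.b.(b.X)\{c} ⊢ =c=> q1
  q1 = b.(b.(rec X. c.b.(b.X)\{c}))\{c} ⊢ =b=> q2
  q2 = (b.(rec X. c.b.(b.X)\{c}))\{c} ⊢ =b=> q3
  q3 = (rec X. c.b.(b.X)\{c})\{c} ⊢ stopped
Bisimilarity quotient blocks:
  B0 = {p0, q0}
  B1 = {p1, q1}
  B2 = {p2, q2}
  B3 = {p3, q3}
p0 ∈ B0, q0 ∈ B0 → same block
Bisimilar ⇒ trace-equivalent.

YES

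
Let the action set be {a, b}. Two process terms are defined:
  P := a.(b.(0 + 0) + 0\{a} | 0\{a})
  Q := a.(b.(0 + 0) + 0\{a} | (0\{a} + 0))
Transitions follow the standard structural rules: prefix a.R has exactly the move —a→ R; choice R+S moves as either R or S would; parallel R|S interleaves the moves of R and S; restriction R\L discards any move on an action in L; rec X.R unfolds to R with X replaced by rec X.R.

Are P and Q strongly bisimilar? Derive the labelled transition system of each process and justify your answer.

P ~ Q

LTS(P): 3 reachable states
  s0 = a.(b.(0 + 0) + 0\{a} | 0\{a}) ⊢ ··a··> s1
  s1 = b.(0 + 0) + 0\{a} | 0\{a} ⊢ ··b··> s2
  s2 = 0 + 0 ⊢ ·
LTS(Q): 3 reachable states
  t0 = a.(b.(0 + 0) + 0\{a} | (0\{a} + 0)) ⊢ ··a··> t1
  t1 = b.(0 + 0) + 0\{a} | (0\{a} + 0) ⊢ ··b··> t2
  t2 = 0 + 0 ⊢ ·
Coarsest stable partition (strong bisimilarity classes):
  B0 = {s0, t0}
  B1 = {s1, t1}
  B2 = {s2, t2}
s0 ∈ B0, t0 ∈ B0 → same block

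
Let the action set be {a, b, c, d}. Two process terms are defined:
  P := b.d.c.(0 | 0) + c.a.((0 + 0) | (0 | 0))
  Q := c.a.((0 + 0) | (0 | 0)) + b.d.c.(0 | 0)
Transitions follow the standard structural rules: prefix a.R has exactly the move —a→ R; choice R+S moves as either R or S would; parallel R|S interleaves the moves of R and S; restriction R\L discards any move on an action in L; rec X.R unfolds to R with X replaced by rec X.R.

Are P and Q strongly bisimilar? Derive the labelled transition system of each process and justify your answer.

bisimilar

P's transition system — 6 states:
  u0 = b.d.c.(0 | 0) + c.a.((0 + 0) | (0 | 0)) | —b→ u1, —c→ u2
  u1 = d.c.(0 | 0) | —d→ u3
  u2 = a.((0 + 0) | (0 | 0)) | —a→ u4
  u3 = c.(0 | 0) | —c→ u5
  u4 = (0 + 0) | (0 | 0) | ∅
  u5 = 0 | 0 | ∅
Q's transition system — 6 states:
  v0 = c.a.((0 + 0) | (0 | 0)) + b.d.c.(0 | 0) | —b→ v1, —c→ v2
  v1 = d.c.(0 | 0) | —d→ v3
  v2 = a.((0 + 0) | (0 | 0)) | —a→ v4
  v3 = c.(0 | 0) | —c→ v5
  v4 = (0 + 0) | (0 | 0) | ∅
  v5 = 0 | 0 | ∅
Coarsest stable partition (strong bisimilarity classes):
  B0 = {u0, v0}
  B1 = {u2, v2}
  B2 = {u4, u5, v4, v5}
  B3 = {u1, v1}
  B4 = {u3, v3}
u0 ∈ B0, v0 ∈ B0 → same block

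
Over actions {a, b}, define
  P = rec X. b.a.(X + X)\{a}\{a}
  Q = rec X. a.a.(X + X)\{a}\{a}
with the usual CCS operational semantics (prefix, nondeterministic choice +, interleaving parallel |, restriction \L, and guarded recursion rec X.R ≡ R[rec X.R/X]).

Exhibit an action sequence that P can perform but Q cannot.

b

P's transition system — 4 states:
  u0 = rec X. b.a.(X + X)\{a}\{a} :: —b→ u1
  u1 = a.((rec X. b.a.(X + X)\{a}\{a}) + (rec X. b.a.(X + X)\{a}\{a}))\{a}\{a} :: —a→ u2
  u2 = ((rec X. b.a.(X + X)\{a}\{a}) + (rec X. b.a.(X + X)\{a}\{a}))\{a}\{a} :: —b→ u3
  u3 = (a.((rec X. b.a.(X + X)\{a}\{a}) + (rec X. b.a.(X + X)\{a}\{a}))\{a}\{a})\{a}\{a} :: ·
Q's transition system — 3 states:
  v0 = rec X. a.a.(X + X)\{a}\{a} :: —a→ v1
  v1 = a.((rec X. a.a.(X + X)\{a}\{a}) + (rec X. a.a.(X + X)\{a}\{a}))\{a}\{a} :: —a→ v2
  v2 = ((rec X. a.a.(X + X)\{a}\{a}) + (rec X. a.a.(X + X)\{a}\{a}))\{a}\{a} :: ·
Executing b from P (initial set {u0}):
  [1] b ⇒ {u1}
  — P admits the full trace.
Executing b from Q (initial set {v0}):
  [1] b ⇒ no successor for Q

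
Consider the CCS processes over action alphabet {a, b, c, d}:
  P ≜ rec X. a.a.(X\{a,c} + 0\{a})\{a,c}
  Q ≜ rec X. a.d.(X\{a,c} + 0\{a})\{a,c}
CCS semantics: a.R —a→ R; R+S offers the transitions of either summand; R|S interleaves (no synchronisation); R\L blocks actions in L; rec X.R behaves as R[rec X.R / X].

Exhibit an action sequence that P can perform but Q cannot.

aa

Reachable graph of P (3 states):
  p0 = rec X. a.a.(X\{a,c} + 0\{a})\{a,c} | -a-> p1
  p1 = a.((rec X. a.a.(X\{a,c} + 0\{a})\{a,c})\{a,c} + 0\{a})\{a,c} | -a-> p2
  p2 = ((rec X. a.a.(X\{a,c} + 0\{a})\{a,c})\{a,c} + 0\{a})\{a,c} | stopped
Reachable graph of Q (3 states):
  q0 = rec X. a.d.(X\{a,c} + 0\{a})\{a,c} | -a-> q1
  q1 = d.((rec X. a.d.(X\{a,c} + 0\{a})\{a,c})\{a,c} + 0\{a})\{a,c} | -d-> q2
  q2 = ((rec X. a.d.(X\{a,c} + 0\{a})\{a,c})\{a,c} + 0\{a})\{a,c} | stopped
Trace ⟨aa⟩ through P, begin at {p0}:
  [1] a ⇒ {p1}
  [2] a ⇒ {p2}
  ✓ P
Trace ⟨aa⟩ through Q, begin at {q0}:
  [1] a ⇒ {q1}
  [2] a ⇒ ∅  — Q cannot continue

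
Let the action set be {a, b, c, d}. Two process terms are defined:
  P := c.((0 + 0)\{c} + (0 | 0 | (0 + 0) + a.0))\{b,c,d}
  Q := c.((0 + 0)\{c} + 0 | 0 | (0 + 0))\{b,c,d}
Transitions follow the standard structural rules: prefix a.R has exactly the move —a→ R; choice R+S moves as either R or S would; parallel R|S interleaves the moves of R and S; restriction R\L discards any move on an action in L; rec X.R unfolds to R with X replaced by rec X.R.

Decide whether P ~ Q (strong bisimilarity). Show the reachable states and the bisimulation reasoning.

P's transition system — 3 states:
  s0 = c.((0 + 0)\{c} + (0 | 0 | (0 + 0) + a.0))\{b,c,d} → -c-> s1
  s1 = ((0 + 0)\{c} + (0 | 0 | (0 + 0) + a.0))\{b,c,d} → -a-> s2
  s2 = 0\{b,c,d} → (no moves)
Q's transition system — 2 states:
  t0 = c.((0 + 0)\{c} + 0 | 0 | (0 + 0))\{b,c,d} → -c-> t1
  t1 = ((0 + 0)\{c} + 0 | 0 | (0 + 0))\{b,c,d} → (no moves)
Bisimilarity quotient blocks:
  B0 = {s0}
  B1 = {s1}
  B2 = {s2, t1}
  B3 = {t0}
s0 ∈ B0, t0 ∈ B3 → different blocks

P ≁ Q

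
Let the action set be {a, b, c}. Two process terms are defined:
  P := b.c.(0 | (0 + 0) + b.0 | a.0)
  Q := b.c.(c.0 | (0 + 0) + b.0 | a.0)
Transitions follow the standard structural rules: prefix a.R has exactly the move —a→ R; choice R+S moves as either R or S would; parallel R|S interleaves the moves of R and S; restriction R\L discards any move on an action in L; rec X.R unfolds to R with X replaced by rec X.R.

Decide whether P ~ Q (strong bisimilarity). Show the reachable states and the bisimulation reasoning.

P's transition system — 6 states:
  u0 = b.c.(0 | (0 + 0) + b.0 | a.0) has moves -b-> u1
  u1 = c.(0 | (0 + 0) + b.0 | a.0) has moves -c-> u2
  u2 = 0 | (0 + 0) + b.0 | a.0 has moves -a-> u3, -b-> u4
  u3 = b.0 | 0 has moves -b-> u5
  u4 = 0 | a.0 has moves -a-> u5
  u5 = 0 | 0 has moves ·
Q's transition system — 7 states:
  v0 = b.c.(c.0 | (0 + 0) + b.0 | a.0) has moves -b-> v1
  v1 = c.(c.0 | (0 + 0) + b.0 | a.0) has moves -c-> v2
  v2 = c.0 | (0 + 0) + b.0 | a.0 has moves -a-> v3, -b-> v4, -c-> v5
  v3 = b.0 | 0 has moves -b-> v6
  v4 = 0 | a.0 has moves -a-> v6
  v5 = 0 | (0 + 0) has moves ·
  v6 = 0 | 0 has moves ·
Bisimilarity quotient blocks:
  B0 = {u0}
  B1 = {u1}
  B2 = {u2}
  B3 = {u4, v4}
  B4 = {u5, v5, v6}
  B5 = {u3, v3}
  B6 = {v0}
  B7 = {v1}
  B8 = {v2}
u0 ∈ B0, v0 ∈ B6 → different blocks

not bisimilar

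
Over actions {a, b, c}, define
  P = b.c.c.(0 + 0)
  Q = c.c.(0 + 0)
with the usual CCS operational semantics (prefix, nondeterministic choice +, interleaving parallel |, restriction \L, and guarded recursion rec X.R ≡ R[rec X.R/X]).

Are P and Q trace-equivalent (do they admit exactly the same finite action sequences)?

LTS(P): 4 reachable states
  p0 = b.c.c.(0 + 0) → =b=> p1
  p1 = c.c.(0 + 0) → =c=> p2
  p2 = c.(0 + 0) → =c=> p3
  p3 = 0 + 0 → stopped
LTS(Q): 3 reachable states
  q0 = c.c.(0 + 0) → =c=> q1
  q1 = c.(0 + 0) → =c=> q2
  q2 = 0 + 0 → stopped
Run σ = ⟨b⟩ on P: start {p0}
  [1] b ⇒ {p1}
  P completes σ.
Run σ = ⟨b⟩ on Q: start {q0}
  [1] b ⇒ ∅  — Q cannot continue

trace-distinct — witness ⟨b⟩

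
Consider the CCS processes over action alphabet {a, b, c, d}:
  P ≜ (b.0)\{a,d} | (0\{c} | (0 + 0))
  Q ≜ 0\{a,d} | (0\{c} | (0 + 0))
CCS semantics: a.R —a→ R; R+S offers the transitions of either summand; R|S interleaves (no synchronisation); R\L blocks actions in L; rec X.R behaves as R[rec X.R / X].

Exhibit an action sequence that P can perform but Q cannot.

LTS(P): 2 reachable states
  u0 = (b.0)\{a,d} | (0\{c} | (0 + 0)) ⊢ --b--▸ u1
  u1 = 0\{a,d} | (0\{c} | (0 + 0)) ⊢ stopped
LTS(Q): 1 reachable states
  v0 = 0\{a,d} | (0\{c} | (0 + 0)) ⊢ stopped
Run σ = ⟨b⟩ on P: start {u0}
  step 1 (b): {u1}
  P completes σ.
Run σ = ⟨b⟩ on Q: start {v0}
  step 1 (b): ∅ (Q stuck)

b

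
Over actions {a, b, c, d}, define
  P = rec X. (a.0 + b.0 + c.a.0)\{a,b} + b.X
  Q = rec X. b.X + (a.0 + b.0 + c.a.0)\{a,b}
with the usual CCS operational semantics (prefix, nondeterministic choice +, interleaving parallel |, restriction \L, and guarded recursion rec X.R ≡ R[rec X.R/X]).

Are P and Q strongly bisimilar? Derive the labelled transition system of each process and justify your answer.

P's transition system — 2 states:
  m0 = rec X. (a.0 + b.0 + c.a.0)\{a,b} + b.X :: ··b··> m0, ··c··> m1
  m1 = (a.0)\{a,b} :: ∅
Q's transition system — 2 states:
  n0 = rec X. b.X + (a.0 + b.0 + c.a.0)\{a,b} :: ··b··> n0, ··c··> n1
  n1 = (a.0)\{a,b} :: ∅
Partition-refinement fixed point:
  B0 = {m0, n0}
  B1 = {m1, n1}
m0 ∈ B0, n0 ∈ B0 → same block

P ~ Q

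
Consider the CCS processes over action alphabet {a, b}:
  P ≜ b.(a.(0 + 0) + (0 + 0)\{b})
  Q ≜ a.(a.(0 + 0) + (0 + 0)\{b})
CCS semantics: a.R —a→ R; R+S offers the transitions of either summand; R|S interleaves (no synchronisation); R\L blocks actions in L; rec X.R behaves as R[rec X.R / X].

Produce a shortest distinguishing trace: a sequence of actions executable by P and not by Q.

b

P's transition system — 3 states:
  u0 = b.(a.(0 + 0) + (0 + 0)\{b}) ⊢ —b→ u1
  u1 = a.(0 + 0) + (0 + 0)\{b} ⊢ —a→ u2
  u2 = 0 + 0 ⊢ ·
Q's transition system — 3 states:
  v0 = a.(a.(0 + 0) + (0 + 0)\{b}) ⊢ —a→ v1
  v1 = a.(0 + 0) + (0 + 0)\{b} ⊢ —a→ v2
  v2 = 0 + 0 ⊢ ·
Executing b from P (initial set {u0}):
  [1] b ⇒ {u1}
  — P admits the full trace.
Executing b from Q (initial set {v0}):
  [1] b ⇒ no successor for Q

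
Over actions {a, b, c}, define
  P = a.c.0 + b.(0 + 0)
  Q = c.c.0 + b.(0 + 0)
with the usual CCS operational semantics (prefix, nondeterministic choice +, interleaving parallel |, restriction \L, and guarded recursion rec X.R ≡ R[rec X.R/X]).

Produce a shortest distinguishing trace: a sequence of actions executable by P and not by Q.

P's transition system — 4 states:
  p0 = a.c.0 + b.(0 + 0) ⊢ -a-> p1, -b-> p2
  p1 = c.0 ⊢ -c-> p3
  p2 = 0 + 0 ⊢ ·
  p3 = 0 ⊢ ·
Q's transition system — 4 states:
  q0 = c.c.0 + b.(0 + 0) ⊢ -b-> q1, -c-> q2
  q1 = 0 + 0 ⊢ ·
  q2 = c.0 ⊢ -c-> q3
  q3 = 0 ⊢ ·
Trace ⟨a⟩ through P, begin at {p0}:
  step 1 (a): {p1}
  ✓ P
Trace ⟨a⟩ through Q, begin at {q0}:
  step 1 (a): no successor for Q

a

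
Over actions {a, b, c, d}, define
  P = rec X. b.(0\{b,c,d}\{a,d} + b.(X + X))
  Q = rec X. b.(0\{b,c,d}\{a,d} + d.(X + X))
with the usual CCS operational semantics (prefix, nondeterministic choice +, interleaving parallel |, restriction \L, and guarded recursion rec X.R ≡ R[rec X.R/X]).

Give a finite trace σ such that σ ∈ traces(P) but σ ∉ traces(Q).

bb

LTS(P): 3 reachable states
  s0 = rec X. b.(0\{b,c,d}\{a,d} + b.(X + X)) → -b-> s1
  s1 = 0\{b,c,d}\{a,d} + b.((rec X. b.(0\{b,c,d}\{a,d} + b.(X + X))) + (rec X. b.(0\{b,c,d}\{a,d} + b.(X + X)))) → -b-> s2
  s2 = (rec X. b.(0\{b,c,d}\{a,d} + b.(X + X))) + (rec X. b.(0\{b,c,d}\{a,d} + b.(X + X))) → -b-> s1
LTS(Q): 3 reachable states
  t0 = rec X. b.(0\{b,c,d}\{a,d} + d.(X + X)) → -b-> t1
  t1 = 0\{b,c,d}\{a,d} + d.((rec X. b.(0\{b,c,d}\{a,d} + d.(X + X))) + (rec X. b.(0\{b,c,d}\{a,d} + d.(X + X)))) → -d-> t2
  t2 = (rec X. b.(0\{b,c,d}\{a,d} + d.(X + X))) + (rec X. b.(0\{b,c,d}\{a,d} + d.(X + X))) → -b-> t1
Run σ = ⟨bb⟩ on P: start {s0}
  step 1 (b): {s1}
  step 2 (b): {s2}
  ✓ P
Run σ = ⟨bb⟩ on Q: start {t0}
  step 1 (b): {t1}
  step 2 (b): ∅ (Q stuck)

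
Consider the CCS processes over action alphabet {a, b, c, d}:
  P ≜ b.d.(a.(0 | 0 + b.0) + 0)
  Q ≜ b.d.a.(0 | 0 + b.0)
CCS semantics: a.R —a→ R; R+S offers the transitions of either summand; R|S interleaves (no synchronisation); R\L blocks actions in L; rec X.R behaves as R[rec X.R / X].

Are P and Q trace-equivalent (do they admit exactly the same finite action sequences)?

traces(P) = traces(Q)

Reachable graph of P (5 states):
  u0 = b.d.(a.(0 | 0 + b.0) + 0) | —b→ u1
  u1 = d.(a.(0 | 0 + b.0) + 0) | —d→ u2
  u2 = a.(0 | 0 + b.0) + 0 | —a→ u3
  u3 = 0 | 0 + b.0 | —b→ u4
  u4 = 0 | deadlocked
Reachable graph of Q (5 states):
  v0 = b.d.a.(0 | 0 + b.0) | —b→ v1
  v1 = d.a.(0 | 0 + b.0) | —d→ v2
  v2 = a.(0 | 0 + b.0) | —a→ v3
  v3 = 0 | 0 + b.0 | —b→ v4
  v4 = 0 | deadlocked
Bisimilarity quotient blocks:
  B0 = {u0, v0}
  B1 = {u1, v1}
  B2 = {u2, v2}
  B3 = {u3, v3}
  B4 = {u4, v4}
u0 ∈ B0, v0 ∈ B0 → same block
Bisimilar ⇒ trace-equivalent.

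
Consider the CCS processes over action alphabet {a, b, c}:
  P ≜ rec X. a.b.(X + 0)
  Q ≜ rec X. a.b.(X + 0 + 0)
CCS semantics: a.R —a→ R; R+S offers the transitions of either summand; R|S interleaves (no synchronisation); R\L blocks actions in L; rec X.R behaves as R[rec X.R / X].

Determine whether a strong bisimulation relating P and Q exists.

P's transition system — 3 states:
  u0 = rec X. a.b.(X + 0) ⊢ -a-> u1
  u1 = b.((rec X. a.b.(X + 0)) + 0) ⊢ -b-> u2
  u2 = (rec X. a.b.(X + 0)) + 0 ⊢ -a-> u1
Q's transition system — 3 states:
  v0 = rec X. a.b.(X + 0 + 0) ⊢ -a-> v1
  v1 = b.((rec X. a.b.(X + 0 + 0)) + 0 + 0) ⊢ -b-> v2
  v2 = (rec X. a.b.(X + 0 + 0)) + 0 + 0 ⊢ -a-> v1
Bisimilarity quotient blocks:
  B0 = {u0, u2, v0, v2}
  B1 = {u1, v1}
u0 ∈ B0, v0 ∈ B0 → same block

P ~ Q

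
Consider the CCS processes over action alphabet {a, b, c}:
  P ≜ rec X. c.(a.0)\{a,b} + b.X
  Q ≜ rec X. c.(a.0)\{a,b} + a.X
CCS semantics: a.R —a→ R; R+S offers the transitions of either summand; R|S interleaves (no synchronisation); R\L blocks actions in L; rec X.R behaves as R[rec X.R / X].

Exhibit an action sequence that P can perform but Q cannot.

LTS(P): 2 reachable states
  s0 = rec X. c.(a.0)\{a,b} + b.X :: --b--▸ s0, --c--▸ s1
  s1 = (a.0)\{a,b} :: (no moves)
LTS(Q): 2 reachable states
  t0 = rec X. c.(a.0)\{a,b} + a.X :: --a--▸ t0, --c--▸ t1
  t1 = (a.0)\{a,b} :: (no moves)
Run σ = ⟨b⟩ on P: start {s0}
  [1] b ⇒ {s0}
  P completes σ.
Run σ = ⟨b⟩ on Q: start {t0}
  [1] b ⇒ ∅ (Q stuck)

b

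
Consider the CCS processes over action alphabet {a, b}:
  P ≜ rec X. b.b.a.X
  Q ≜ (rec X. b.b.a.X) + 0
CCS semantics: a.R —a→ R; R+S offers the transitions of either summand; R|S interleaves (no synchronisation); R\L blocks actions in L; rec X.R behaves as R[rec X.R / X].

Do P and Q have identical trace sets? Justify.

traces(P) = traces(Q)

LTS(P): 3 reachable states
  s0 = rec X. b.b.a.X ⊢ --b--▸ s1
  s1 = b.a.(rec X. b.b.a.X) ⊢ --b--▸ s2
  s2 = a.(rec X. b.b.a.X) ⊢ --a--▸ s0
LTS(Q): 4 reachable states
  t0 = (rec X. b.b.a.X) + 0 ⊢ --b--▸ t1
  t1 = b.a.(rec X. b.b.a.X) ⊢ --b--▸ t2
  t2 = a.(rec X. b.b.a.X) ⊢ --a--▸ t3
  t3 = rec X. b.b.a.X ⊢ --b--▸ t1
Bisimilarity quotient blocks:
  B0 = {s0, t0, t3}
  B1 = {s1, t1}
  B2 = {s2, t2}
s0 ∈ B0, t0 ∈ B0 → same block
Bisimilar ⇒ trace-equivalent.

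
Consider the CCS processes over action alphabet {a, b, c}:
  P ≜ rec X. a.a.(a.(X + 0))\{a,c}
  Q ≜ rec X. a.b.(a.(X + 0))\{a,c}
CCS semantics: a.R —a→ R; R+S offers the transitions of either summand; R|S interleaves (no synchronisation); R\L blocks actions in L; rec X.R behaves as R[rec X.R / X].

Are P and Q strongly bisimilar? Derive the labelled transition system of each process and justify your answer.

P's transition system — 3 states:
  s0 = rec X. a.a.(a.(X + 0))\{a,c} has moves ··a··> s1
  s1 = a.(a.((rec X. a.a.(a.(X + 0))\{a,c}) + 0))\{a,c} has moves ··a··> s2
  s2 = (a.((rec X. a.a.(a.(X + 0))\{a,c}) + 0))\{a,c} has moves ∅
Q's transition system — 3 states:
  t0 = rec X. a.b.(a.(X + 0))\{a,c} has moves ··a··> t1
  t1 = b.(a.((rec X. a.b.(a.(X + 0))\{a,c}) + 0))\{a,c} has moves ··b··> t2
  t2 = (a.((rec X. a.b.(a.(X + 0))\{a,c}) + 0))\{a,c} has moves ∅
Bisimilarity quotient blocks:
  B0 = {s0}
  B1 = {s1}
  B2 = {s2, t2}
  B3 = {t0}
  B4 = {t1}
s0 ∈ B0, t0 ∈ B3 → different blocks

NO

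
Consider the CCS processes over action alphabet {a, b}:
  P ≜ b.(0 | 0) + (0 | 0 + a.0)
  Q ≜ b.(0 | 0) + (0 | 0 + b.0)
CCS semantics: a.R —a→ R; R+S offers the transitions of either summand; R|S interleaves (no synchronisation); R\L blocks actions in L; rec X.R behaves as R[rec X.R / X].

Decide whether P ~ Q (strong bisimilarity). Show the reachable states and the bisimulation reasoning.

not bisimilar

Reachable graph of P (3 states):
  u0 = b.(0 | 0) + (0 | 0 + a.0) :: -a-> u1, -b-> u2
  u1 = 0 :: ·
  u2 = 0 | 0 :: ·
Reachable graph of Q (3 states):
  v0 = b.(0 | 0) + (0 | 0 + b.0) :: -b-> v1, -b-> v2
  v1 = 0 :: ·
  v2 = 0 | 0 :: ·
Coarsest stable partition (strong bisimilarity classes):
  B0 = {u0}
  B1 = {u1, u2, v1, v2}
  B2 = {v0}
u0 ∈ B0, v0 ∈ B2 → different blocks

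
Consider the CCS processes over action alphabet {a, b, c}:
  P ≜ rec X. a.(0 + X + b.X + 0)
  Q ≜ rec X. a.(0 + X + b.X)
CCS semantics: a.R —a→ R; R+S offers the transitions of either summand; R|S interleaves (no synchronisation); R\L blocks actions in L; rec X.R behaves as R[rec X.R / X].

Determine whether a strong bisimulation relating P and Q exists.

Reachable graph of P (2 states):
  m0 = rec X. a.(0 + X + b.X + 0) | -a-> m1
  m1 = 0 + (rec X. a.(0 + X + b.X + 0)) + b.(rec X. a.(0 + X + b.X + 0)) + 0 | -a-> m1, -b-> m0
Reachable graph of Q (2 states):
  n0 = rec X. a.(0 + X + b.X) | -a-> n1
  n1 = 0 + (rec X. a.(0 + X + b.X)) + b.(rec X. a.(0 + X + b.X)) | -a-> n1, -b-> n0
Bisimilarity quotient blocks:
  B0 = {m0, n0}
  B1 = {m1, n1}
m0 ∈ B0, n0 ∈ B0 → same block

P ~ Q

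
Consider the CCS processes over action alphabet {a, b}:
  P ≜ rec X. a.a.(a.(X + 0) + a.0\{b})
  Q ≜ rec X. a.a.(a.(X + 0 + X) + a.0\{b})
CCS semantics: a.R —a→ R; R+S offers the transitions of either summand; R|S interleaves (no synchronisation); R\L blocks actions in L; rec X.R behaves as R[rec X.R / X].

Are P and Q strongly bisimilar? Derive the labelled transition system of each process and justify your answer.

YES

P's transition system — 5 states:
  p0 = rec X. a.a.(a.(X + 0) + a.0\{b}) has moves ··a··> p1
  p1 = a.(a.((rec X. a.a.(a.(X + 0) + a.0\{b})) + 0) + a.0\{b}) has moves ··a··> p2
  p2 = a.((rec X. a.a.(a.(X + 0) + a.0\{b})) + 0) + a.0\{b} has moves ··a··> p3, ··a··> p4
  p3 = (rec X. a.a.(a.(X + 0) + a.0\{b})) + 0 has moves ··a··> p1
  p4 = 0\{b} has moves ∅
Q's transition system — 5 states:
  q0 = rec X. a.a.(a.(X + 0 + X) + a.0\{b}) has moves ··a··> q1
  q1 = a.(a.((rec X. a.a.(a.(X + 0 + X) + a.0\{b})) + 0 + (rec X. a.a.(a.(X + 0 + X) + a.0\{b}))) + a.0\{b}) has moves ··a··> q2
  q2 = a.((rec X. a.a.(a.(X + 0 + X) + a.0\{b})) + 0 + (rec X. a.a.(a.(X + 0 + X) + a.0\{b}))) + a.0\{b} has moves ··a··> q3, ··a··> q4
  q3 = (rec X. a.a.(a.(X + 0 + X) + a.0\{b})) + 0 + (rec X. a.a.(a.(X + 0 + X) + a.0\{b})) has moves ··a··> q1
  q4 = 0\{b} has moves ∅
Coarsest stable partition (strong bisimilarity classes):
  B0 = {p0, p3, q0, q3}
  B1 = {p1, q1}
  B2 = {p2, q2}
  B3 = {p4, q4}
p0 ∈ B0, q0 ∈ B0 → same block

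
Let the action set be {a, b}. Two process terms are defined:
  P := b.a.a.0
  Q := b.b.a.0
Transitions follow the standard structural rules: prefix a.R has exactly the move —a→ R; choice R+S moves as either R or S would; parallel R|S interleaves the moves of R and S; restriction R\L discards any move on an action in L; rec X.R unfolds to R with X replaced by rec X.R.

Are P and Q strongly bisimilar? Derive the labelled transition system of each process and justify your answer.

NO

LTS(P): 4 reachable states
  m0 = b.a.a.0 ⊢ ··b··> m1
  m1 = a.a.0 ⊢ ··a··> m2
  m2 = a.0 ⊢ ··a··> m3
  m3 = 0 ⊢ ·
LTS(Q): 4 reachable states
  n0 = b.b.a.0 ⊢ ··b··> n1
  n1 = b.a.0 ⊢ ··b··> n2
  n2 = a.0 ⊢ ··a··> n3
  n3 = 0 ⊢ ·
Bisimilarity quotient blocks:
  B0 = {m0}
  B1 = {m1}
  B2 = {m2, n2}
  B3 = {m3, n3}
  B4 = {n0}
  B5 = {n1}
m0 ∈ B0, n0 ∈ B4 → different blocks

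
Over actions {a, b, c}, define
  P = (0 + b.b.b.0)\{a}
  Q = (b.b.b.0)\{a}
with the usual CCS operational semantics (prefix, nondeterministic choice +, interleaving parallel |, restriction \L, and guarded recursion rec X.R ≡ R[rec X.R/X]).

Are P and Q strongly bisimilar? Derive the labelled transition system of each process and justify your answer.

Reachable graph of P (4 states):
  u0 = (0 + b.b.b.0)\{a} has moves --b--▸ u1
  u1 = (b.b.0)\{a} has moves --b--▸ u2
  u2 = (b.0)\{a} has moves --b--▸ u3
  u3 = 0\{a} has moves stopped
Reachable graph of Q (4 states):
  v0 = (b.b.b.0)\{a} has moves --b--▸ v1
  v1 = (b.b.0)\{a} has moves --b--▸ v2
  v2 = (b.0)\{a} has moves --b--▸ v3
  v3 = 0\{a} has moves stopped
Bisimilarity quotient blocks:
  B0 = {u0, v0}
  B1 = {u1, v1}
  B2 = {u2, v2}
  B3 = {u3, v3}
u0 ∈ B0, v0 ∈ B0 → same block

P ~ Q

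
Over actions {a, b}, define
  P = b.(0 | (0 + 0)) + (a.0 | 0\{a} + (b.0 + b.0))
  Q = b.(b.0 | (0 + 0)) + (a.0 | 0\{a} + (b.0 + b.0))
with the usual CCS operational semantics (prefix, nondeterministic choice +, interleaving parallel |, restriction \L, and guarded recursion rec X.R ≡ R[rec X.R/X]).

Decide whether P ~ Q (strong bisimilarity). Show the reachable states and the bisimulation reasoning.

NO

Reachable graph of P (4 states):
  m0 = b.(0 | (0 + 0)) + (a.0 | 0\{a} + (b.0 + b.0)) :: --a--▸ m1, --b--▸ m2, --b--▸ m3
  m1 = 0 | 0\{a} :: (no moves)
  m2 = 0 :: (no moves)
  m3 = 0 | (0 + 0) :: (no moves)
Reachable graph of Q (5 states):
  n0 = b.(b.0 | (0 + 0)) + (a.0 | 0\{a} + (b.0 + b.0)) :: --a--▸ n1, --b--▸ n2, --b--▸ n3
  n1 = 0 | 0\{a} :: (no moves)
  n2 = 0 :: (no moves)
  n3 = b.0 | (0 + 0) :: --b--▸ n4
  n4 = 0 | (0 + 0) :: (no moves)
Coarsest stable partition (strong bisimilarity classes):
  B0 = {m0}
  B1 = {m1, m2, m3, n1, n2, n4}
  B2 = {n0}
  B3 = {n3}
m0 ∈ B0, n0 ∈ B2 → different blocks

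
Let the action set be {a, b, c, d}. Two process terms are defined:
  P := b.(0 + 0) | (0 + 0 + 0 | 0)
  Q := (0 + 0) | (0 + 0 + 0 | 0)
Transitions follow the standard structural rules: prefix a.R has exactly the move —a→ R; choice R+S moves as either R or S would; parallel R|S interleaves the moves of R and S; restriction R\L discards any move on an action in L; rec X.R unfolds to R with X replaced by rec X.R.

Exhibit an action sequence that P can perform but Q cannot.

b

LTS(P): 2 reachable states
  u0 = b.(0 + 0) | (0 + 0 + 0 | 0) ⊢ —b→ u1
  u1 = (0 + 0) | (0 + 0 + 0 | 0) ⊢ ·
LTS(Q): 1 reachable states
  v0 = (0 + 0) | (0 + 0 + 0 | 0) ⊢ ·
Run σ = ⟨b⟩ on P: start {u0}
  [1] b ⇒ {u1}
  ✓ P
Run σ = ⟨b⟩ on Q: start {v0}
  [1] b ⇒ ∅ (Q stuck)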